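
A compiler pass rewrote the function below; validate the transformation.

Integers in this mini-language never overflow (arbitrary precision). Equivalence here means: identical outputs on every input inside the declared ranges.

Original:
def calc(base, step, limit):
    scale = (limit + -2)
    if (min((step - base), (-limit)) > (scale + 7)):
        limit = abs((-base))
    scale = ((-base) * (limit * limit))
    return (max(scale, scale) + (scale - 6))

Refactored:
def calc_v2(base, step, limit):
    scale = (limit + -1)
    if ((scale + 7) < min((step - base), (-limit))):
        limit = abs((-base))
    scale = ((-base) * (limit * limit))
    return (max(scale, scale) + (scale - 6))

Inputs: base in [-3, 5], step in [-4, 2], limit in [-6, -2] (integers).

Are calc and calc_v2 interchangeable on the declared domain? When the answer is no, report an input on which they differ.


The rewrite breaks on base=-3, step=-3, limit=-6, where the results are 48 and 210.
calc: scale becomes -8; next (min((step - base), (-limit)) > (scale + 7)) evaluates to true; next limit becomes 3; next scale becomes 27; next final value 48
calc_v2: scale becomes -7; next ((scale + 7) < min((step - base), (-limit))) evaluates to false; next scale becomes 108; next final value 210
verdict: not equivalent; witness: base=-3, step=-3, limit=-6


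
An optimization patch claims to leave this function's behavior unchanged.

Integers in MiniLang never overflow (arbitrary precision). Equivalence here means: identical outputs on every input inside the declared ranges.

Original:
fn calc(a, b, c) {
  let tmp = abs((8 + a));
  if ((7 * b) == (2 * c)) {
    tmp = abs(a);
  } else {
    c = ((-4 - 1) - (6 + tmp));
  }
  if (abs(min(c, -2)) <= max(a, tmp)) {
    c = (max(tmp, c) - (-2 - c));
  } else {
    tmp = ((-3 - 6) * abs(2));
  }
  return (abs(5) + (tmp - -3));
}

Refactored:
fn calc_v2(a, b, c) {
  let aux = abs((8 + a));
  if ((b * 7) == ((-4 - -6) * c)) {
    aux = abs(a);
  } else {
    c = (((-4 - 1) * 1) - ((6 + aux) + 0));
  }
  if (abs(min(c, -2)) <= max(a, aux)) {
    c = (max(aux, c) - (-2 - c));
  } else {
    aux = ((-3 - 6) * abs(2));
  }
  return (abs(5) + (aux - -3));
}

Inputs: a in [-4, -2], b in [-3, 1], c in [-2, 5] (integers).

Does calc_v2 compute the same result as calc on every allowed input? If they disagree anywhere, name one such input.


Behavior is preserved: although local variable names differ; also constant usage differs; also arithmetic usage differs, the outputs never diverge.
Spot check at a=-3, b=-1, c=-2 — calc: tmp = 5; ((7 * b) == (2 * c)) -> false; c = -16; (abs(min(c, -2)) <= max(a, tmp)) -> false; tmp = -18; return -10. calc_v2: aux = 5; ((b * 7) == ((-4 - -6) * c)) -> false; c = -16; (abs(min(c, -2)) <= max(a, aux)) -> false; aux = -18; return -10. Both give -10.
Across all 120 domain points the two functions coincide.
verdict: equivalent


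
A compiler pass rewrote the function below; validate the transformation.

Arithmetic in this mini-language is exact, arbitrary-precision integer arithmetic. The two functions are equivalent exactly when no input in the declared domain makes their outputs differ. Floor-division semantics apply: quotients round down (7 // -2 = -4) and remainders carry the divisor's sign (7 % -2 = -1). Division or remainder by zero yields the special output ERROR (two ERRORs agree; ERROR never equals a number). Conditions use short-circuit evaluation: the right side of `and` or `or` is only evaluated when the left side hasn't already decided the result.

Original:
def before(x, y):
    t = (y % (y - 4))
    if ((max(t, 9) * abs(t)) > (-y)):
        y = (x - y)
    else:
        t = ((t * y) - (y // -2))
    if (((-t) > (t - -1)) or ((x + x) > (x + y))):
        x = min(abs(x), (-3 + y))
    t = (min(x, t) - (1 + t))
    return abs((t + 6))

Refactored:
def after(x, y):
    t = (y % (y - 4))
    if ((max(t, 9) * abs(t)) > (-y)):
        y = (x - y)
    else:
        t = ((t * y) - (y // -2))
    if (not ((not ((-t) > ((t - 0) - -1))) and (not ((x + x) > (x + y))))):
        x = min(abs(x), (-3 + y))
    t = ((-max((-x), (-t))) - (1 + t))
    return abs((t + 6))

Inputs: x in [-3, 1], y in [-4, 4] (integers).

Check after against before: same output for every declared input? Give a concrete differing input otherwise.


The two are interchangeable: boolean connective usage differs; also arithmetic usage differs; also min/max/abs usage differs; also constant usage differs, and every declared input agrees.
Spot check at x=0, y=-3 — before: t = -3; ((max(t, 9) * abs(t)) > (-y)) -> true; y = 3; (((-t) > (t - -1)) or ((x + x) > (x + y))) -> true; x = 0; t = -1; return 5. after: t = -3; ((max(t, 9) * abs(t)) > (-y)) -> true; y = 3; (not ((not ((-t) > ((t - 0) - -1))) and (not ((x + x) > (x + y))))) -> true; x = 0; t = -1; return 5. Both give 5.
Every one of the 45 inputs gives matching results.
verdict: equivalent


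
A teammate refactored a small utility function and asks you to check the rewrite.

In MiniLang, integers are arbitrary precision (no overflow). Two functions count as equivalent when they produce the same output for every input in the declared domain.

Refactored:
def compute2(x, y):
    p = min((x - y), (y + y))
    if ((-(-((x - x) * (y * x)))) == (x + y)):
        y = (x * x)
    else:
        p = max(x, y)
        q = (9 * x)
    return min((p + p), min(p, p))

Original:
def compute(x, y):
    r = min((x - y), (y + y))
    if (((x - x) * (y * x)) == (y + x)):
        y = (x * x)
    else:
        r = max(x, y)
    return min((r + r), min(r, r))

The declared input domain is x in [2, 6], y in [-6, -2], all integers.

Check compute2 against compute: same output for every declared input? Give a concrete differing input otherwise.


Behavior is preserved: although local variable names differ, arithmetic usage differs, statement counts differ, constant usage differs, the outputs never diverge.
Spot check at x=2, y=-5 — compute: r becomes -10; next (((x - x) * (y * x)) == (y + x)) evaluates to false; next r becomes 2; next final value 2. compute2: p becomes -10; next ((-(-((x - x) * (y * x)))) == (x + y)) evaluates to false; next p becomes 2; next q becomes 18; next final value 2. Both give 2.
An exhaustive pass over the 25 declared inputs shows identical outputs.
verdict: equivalent


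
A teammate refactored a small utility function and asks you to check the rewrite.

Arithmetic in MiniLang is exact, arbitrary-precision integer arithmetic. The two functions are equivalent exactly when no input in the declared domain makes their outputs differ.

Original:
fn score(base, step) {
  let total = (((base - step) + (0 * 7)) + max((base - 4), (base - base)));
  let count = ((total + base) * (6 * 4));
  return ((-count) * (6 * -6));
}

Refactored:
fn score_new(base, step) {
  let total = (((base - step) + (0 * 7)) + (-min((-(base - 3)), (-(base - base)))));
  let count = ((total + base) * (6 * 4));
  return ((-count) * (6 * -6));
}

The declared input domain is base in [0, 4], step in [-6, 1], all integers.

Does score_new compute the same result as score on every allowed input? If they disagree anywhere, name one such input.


Take base=4, step=-6.
score: total=10, then count=336, then returns 12096
score_new: total=11, then count=360, then returns 12960
12096 and 12960 differ, so these are not the same function on this domain.
verdict: not equivalent; witness: base=4, step=-6


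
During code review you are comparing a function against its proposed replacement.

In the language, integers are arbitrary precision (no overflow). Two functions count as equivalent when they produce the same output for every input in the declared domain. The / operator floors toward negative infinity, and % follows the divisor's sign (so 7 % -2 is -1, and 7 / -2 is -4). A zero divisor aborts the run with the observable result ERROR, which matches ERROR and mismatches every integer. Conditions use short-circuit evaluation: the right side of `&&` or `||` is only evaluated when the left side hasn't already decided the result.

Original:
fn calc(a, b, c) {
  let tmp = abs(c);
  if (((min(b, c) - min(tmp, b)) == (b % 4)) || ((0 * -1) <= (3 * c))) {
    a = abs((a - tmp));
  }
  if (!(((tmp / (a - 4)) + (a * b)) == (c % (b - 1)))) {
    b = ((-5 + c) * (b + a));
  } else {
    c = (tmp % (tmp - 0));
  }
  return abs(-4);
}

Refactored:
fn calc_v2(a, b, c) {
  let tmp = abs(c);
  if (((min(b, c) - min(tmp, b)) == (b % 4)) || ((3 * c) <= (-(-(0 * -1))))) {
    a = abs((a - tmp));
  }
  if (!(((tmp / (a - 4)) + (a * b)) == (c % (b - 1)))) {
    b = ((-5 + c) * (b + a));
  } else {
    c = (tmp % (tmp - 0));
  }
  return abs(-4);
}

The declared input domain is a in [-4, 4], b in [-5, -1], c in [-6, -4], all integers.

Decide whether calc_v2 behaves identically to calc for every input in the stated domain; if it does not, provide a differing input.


At a=0, b=-5, c=-4: calc gives 4, calc_v2 gives ERROR.
verdict: not equivalent; witness: a=0, b=-5, c=-4


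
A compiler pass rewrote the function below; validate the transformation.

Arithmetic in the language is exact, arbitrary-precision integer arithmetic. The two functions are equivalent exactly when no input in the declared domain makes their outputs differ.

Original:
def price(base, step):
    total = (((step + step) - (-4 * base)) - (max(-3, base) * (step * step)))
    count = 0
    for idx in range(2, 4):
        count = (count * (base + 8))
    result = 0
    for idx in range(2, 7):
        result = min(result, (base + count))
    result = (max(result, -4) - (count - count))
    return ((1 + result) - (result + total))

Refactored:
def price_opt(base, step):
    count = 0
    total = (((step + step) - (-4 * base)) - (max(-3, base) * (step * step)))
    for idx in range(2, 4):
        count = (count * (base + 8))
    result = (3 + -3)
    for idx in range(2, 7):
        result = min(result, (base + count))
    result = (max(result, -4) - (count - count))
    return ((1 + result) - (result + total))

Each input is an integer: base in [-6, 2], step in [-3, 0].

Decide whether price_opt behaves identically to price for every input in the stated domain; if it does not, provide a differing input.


Comparing the listings, the differences include: constant usage differs, arithmetic usage differs.
Spot check at base=-2, step=-3 — price: total=4, then count=0, then (idx=2), then count=0, then (idx=3), then count=0, then result=0, then (idx=2), then result=-2, then (idx=3), then result=-2, then (idx=4), then result=-2, then (idx=5), then result=-2, then (idx=6), then result=-2, then result=-2, then returns -3. price_opt: count=0, then total=4, then (idx=2), then count=0, then (idx=3), then count=0, then result=0, then (idx=2), then result=-2, then (idx=3), then result=-2, then (idx=4), then result=-2, then (idx=5), then result=-2, then (idx=6), then result=-2, then result=-2, then returns -3. Both give -3.
Every one of the 36 inputs gives matching results.
verdict: equivalent


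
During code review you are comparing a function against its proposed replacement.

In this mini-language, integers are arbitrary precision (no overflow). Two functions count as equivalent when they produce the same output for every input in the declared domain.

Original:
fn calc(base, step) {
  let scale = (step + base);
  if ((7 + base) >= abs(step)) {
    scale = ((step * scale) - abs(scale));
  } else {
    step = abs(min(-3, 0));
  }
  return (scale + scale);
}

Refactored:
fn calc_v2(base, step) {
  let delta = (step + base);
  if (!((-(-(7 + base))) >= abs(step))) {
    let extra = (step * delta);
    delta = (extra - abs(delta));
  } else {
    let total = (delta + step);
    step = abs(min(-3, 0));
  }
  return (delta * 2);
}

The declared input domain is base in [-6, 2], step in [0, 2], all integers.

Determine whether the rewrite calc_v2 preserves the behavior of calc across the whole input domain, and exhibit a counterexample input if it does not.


Input base=-6, step=1: -20 from calc versus -10 from calc_v2.
verdict: not equivalent; witness: base=-6, step=1


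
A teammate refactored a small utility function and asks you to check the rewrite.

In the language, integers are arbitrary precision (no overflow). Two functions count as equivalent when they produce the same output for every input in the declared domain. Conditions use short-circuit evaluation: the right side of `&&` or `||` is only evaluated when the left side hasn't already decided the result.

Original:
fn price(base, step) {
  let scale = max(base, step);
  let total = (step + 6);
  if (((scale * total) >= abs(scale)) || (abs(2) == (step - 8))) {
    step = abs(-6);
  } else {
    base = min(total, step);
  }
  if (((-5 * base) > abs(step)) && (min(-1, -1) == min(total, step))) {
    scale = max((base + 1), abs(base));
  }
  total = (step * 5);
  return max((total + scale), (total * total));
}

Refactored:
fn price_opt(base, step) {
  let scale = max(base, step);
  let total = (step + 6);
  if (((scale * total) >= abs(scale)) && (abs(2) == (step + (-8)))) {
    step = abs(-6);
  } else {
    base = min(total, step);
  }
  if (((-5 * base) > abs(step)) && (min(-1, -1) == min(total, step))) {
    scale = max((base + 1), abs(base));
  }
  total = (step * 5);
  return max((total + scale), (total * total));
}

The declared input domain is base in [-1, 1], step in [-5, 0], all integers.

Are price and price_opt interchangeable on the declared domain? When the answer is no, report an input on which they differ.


Not equivalent: base=-1, step=0 separates them (900 vs 0).
price: scale := 0 | total := 6 | (((scale * total) >= abs(scale)) || (abs(2) == (step - 8))): true | step := 6 | (((-5 * base) > abs(step)) && (min(-1, -1) == min(total, step))): false | total := 30 | result 900
price_opt: scale := 0 | total := 6 | (((scale * total) >= abs(scale)) && (abs(2) == (step + (-8)))): false | base := 0 | (((-5 * base) > abs(step)) && (min(-1, -1) == min(total, step))): false | total := 0 | result 0
verdict: not equivalent; witness: base=-1, step=0


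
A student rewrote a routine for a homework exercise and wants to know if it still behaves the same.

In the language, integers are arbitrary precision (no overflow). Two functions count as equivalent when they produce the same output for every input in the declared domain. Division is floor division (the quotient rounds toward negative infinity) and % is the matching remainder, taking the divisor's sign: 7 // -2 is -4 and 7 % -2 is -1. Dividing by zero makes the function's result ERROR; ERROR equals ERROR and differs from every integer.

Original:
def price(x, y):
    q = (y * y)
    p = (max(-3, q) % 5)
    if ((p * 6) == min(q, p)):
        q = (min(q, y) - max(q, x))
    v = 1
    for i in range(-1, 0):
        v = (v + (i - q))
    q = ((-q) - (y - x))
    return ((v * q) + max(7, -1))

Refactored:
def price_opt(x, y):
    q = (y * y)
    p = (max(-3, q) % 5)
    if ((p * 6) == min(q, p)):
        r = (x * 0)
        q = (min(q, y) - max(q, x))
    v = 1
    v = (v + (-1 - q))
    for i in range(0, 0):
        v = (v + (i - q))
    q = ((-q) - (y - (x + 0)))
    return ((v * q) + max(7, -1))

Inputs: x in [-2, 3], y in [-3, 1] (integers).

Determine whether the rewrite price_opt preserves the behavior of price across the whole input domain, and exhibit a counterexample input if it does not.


The two versions differ — the changes include constant usage differs; also arithmetic usage differs; also loop structure differs; also local variable names differ; also statement counts differ.
Spot check at x=-1, y=-1 — price: q becomes 1; next p becomes 1; next ((p * 6) == min(q, p)) evaluates to false; next v becomes 1; next at i=-1:; next v becomes -1; next q becomes -1; next final value 8. price_opt: q becomes 1; next p becomes 1; next ((p * 6) == min(q, p)) evaluates to false; next v becomes 1; next v becomes -1; next i never enters its loop body; next q becomes -1; next final value 8. Both give 8.
Every one of the 30 inputs gives matching results.
verdict: equivalent


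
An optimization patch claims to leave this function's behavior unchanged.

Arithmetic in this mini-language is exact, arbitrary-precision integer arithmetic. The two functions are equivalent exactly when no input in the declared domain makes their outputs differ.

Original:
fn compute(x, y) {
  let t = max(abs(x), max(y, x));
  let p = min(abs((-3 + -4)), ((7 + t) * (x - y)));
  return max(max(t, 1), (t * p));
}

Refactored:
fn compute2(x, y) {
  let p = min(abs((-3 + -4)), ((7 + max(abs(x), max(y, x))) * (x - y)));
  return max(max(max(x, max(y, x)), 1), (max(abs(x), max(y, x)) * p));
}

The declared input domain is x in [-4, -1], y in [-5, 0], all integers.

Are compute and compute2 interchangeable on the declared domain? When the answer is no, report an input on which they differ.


Run the pair on x=-4, y=-4.
compute: t := 4 | p := 0 | result 4
compute2: p := 0 | result 1
4 and 1 differ, so these are not the same function on this domain.
verdict: not equivalent; witness: x=-4, y=-4


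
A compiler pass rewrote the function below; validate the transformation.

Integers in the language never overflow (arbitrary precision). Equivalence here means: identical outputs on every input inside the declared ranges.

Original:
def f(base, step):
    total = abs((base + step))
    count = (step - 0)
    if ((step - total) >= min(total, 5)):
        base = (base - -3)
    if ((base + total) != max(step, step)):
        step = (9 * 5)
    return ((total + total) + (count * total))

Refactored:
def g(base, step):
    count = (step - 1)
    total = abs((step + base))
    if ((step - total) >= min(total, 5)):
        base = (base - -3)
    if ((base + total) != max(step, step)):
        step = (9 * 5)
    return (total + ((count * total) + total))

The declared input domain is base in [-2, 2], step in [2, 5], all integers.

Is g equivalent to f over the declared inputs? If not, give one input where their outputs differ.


base=-2, step=3 yields 5 from f but 4 from g.
verdict: not equivalent; witness: base=-2, step=3


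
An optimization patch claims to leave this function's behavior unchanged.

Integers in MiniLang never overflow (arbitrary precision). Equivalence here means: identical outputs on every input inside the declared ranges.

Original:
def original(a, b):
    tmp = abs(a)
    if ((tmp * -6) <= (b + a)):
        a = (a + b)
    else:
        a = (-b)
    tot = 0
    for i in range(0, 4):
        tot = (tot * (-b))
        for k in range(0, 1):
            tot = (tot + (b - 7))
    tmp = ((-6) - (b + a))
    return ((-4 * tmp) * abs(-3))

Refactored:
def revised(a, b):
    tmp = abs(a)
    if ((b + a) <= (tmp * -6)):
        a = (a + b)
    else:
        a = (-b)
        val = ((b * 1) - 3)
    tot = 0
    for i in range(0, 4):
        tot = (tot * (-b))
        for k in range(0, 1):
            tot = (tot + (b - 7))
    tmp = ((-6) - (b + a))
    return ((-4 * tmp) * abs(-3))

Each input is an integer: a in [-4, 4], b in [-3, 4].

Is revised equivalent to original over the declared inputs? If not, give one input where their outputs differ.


These are not equivalent — on a=-4, b=-3 the outputs split (-48 vs 72).
original: tmp becomes 4; next ((tmp * -6) <= (b + a)) evaluates to true; next a becomes -7; next tot becomes 0; next at i=0:; next tot becomes 0; next at k=0:; next tot becomes -10; next at i=1:; next tot becomes -30; next at k=0:; next tot becomes -40; next at i=2:; next tot becomes -120; next at k=0:; next tot becomes -130; next at i=3:; next tot becomes -390; next at k=0:; next tot becomes -400; next tmp becomes 4; next final value -48
revised: tmp becomes 4; next ((b + a) <= (tmp * -6)) evaluates to false; next a becomes 3; next val becomes -6; next tot becomes 0; next at i=0:; next tot becomes 0; next at k=0:; next tot becomes -10; next at i=1:; next tot becomes -30; next at k=0:; next tot becomes -40; next at i=2:; next tot becomes -120; next at k=0:; next tot becomes -130; next at i=3:; next tot becomes -390; next at k=0:; next tot becomes -400; next tmp becomes -6; next final value 72
verdict: not equivalent; witness: a=-4, b=-3


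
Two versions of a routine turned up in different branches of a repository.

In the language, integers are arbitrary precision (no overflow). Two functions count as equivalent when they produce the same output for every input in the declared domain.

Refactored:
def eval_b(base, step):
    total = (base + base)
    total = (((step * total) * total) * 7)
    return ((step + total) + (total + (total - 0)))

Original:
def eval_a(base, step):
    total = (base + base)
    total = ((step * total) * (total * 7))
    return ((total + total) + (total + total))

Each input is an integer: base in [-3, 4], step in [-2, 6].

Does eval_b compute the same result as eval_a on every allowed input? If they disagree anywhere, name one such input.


At base=-3, step=-2: eval_a gives -2016, eval_b gives -1514.
verdict: not equivalent; witness: base=-3, step=-2


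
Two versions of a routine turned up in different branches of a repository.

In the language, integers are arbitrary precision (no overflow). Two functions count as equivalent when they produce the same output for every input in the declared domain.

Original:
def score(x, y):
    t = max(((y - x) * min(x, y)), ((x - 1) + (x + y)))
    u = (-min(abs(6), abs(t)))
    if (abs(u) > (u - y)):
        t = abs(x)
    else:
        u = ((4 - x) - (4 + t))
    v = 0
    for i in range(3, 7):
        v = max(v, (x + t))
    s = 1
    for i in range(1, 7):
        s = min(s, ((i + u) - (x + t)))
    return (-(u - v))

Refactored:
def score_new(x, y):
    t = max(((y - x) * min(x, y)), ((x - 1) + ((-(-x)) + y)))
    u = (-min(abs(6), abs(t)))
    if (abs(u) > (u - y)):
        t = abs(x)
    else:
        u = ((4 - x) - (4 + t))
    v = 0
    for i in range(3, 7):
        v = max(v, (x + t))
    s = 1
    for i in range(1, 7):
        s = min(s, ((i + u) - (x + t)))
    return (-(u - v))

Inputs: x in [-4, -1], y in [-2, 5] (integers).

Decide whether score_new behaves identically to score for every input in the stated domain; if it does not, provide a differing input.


This is a faithful refactor — same computation, different form, but the computed results match everywhere.
As a probe, take x=-2, y=1: score runs t := -4 | u := -4 | (abs(u) > (u - y)): true | t := 2 | v := 0 | iter i=3: | v := 0 | iter i=4: | v := 0 | iter i=5: | v := 0 | iter i=6: | v := 0 | s := 1 | iter i=1: | s := -3 | iter i=2: | s := -3 | iter i=3: | s := -3 | iter i=4: | s := -3 | iter i=5: | s := -3 | iter i=6: | s := -3 | result 4; score_new runs t := -4 | u := -4 | (abs(u) > (u - y)): true | t := 2 | v := 0 | iter i=3: | v := 0 | iter i=4: | v := 0 | iter i=5: | v := 0 | iter i=6: | v := 0 | s := 1 | iter i=1: | s := -3 | iter i=2: | s := -3 | iter i=3: | s := -3 | iter i=4: | s := -3 | iter i=5: | s := -3 | iter i=6: | s := -3 | result 4; both end at 4.
Checked all 32 inputs in the declared domain: the outputs agree on every one.
verdict: equivalent


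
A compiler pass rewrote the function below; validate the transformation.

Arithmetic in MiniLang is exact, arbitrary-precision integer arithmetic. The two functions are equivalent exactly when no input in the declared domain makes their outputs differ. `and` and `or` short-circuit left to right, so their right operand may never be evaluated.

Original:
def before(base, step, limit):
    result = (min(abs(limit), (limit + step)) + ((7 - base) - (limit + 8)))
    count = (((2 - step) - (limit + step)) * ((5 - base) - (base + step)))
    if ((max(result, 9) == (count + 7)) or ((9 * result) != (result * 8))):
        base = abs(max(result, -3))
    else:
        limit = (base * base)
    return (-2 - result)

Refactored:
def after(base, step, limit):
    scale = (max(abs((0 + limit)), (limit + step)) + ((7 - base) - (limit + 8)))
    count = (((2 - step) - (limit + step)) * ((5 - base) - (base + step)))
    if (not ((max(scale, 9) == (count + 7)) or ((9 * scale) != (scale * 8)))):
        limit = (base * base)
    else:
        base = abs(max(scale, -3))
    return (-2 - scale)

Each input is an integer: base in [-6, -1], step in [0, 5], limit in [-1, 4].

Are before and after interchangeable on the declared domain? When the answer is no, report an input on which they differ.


Take base=-6, step=0, limit=-1.
before: result = 5; count = 51; ((max(result, 9) == (count + 7)) or ((9 * result) != (result * 8))) -> true; base = 5; return -7
after: scale = 7; count = 51; (not ((max(scale, 9) == (count + 7)) or ((9 * scale) != (scale * 8)))) -> false; base = 7; return -9
-7 and -9 differ, so these are not the same function on this domain.
verdict: not equivalent; witness: base=-6, step=0, limit=-1


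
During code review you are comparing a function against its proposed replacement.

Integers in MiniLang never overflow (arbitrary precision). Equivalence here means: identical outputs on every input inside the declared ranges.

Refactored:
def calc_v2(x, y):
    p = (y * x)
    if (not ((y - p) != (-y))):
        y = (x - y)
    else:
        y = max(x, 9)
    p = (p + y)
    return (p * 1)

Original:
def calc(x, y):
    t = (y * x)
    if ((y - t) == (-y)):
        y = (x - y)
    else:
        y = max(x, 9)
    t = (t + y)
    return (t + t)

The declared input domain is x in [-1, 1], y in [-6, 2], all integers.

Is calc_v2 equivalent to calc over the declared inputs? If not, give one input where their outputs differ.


Consider the input x=-1, y=-6.
calc: t=6, then ((y - t) == (-y)) is false, then y=9, then t=15, then returns 30
calc_v2: p=6, then (not ((y - p) != (-y))) is false, then y=9, then p=15, then returns 15
30 and 15 differ, so these are not the same function on this domain.
verdict: not equivalent; witness: x=-1, y=-6


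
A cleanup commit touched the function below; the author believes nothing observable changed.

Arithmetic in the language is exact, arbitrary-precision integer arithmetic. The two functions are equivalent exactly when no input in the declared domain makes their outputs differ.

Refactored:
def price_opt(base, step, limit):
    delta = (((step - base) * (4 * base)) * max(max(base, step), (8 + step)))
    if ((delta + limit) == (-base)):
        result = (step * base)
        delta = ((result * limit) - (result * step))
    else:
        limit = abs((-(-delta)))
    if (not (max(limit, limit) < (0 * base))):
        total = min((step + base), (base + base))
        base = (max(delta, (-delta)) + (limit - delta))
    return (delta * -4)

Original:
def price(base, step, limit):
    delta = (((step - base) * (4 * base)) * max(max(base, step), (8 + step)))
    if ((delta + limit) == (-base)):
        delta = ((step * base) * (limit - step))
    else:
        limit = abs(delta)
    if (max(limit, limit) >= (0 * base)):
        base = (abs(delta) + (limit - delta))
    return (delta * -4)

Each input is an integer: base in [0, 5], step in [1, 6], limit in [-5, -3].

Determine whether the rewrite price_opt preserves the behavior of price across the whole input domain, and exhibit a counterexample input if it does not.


Reading the diff, among the changes: arithmetic usage differs; and min/max/abs usage differs; and comparison usage differs; and statement counts differ; and local variable names differ; and boolean connective usage differs.
One worked example (base=0, step=4, limit=-3) — price: delta=0, then ((delta + limit) == (-base)) is false, then limit=0, then (max(limit, limit) >= (0 * base)) is true, then base=0, then returns 0; price_opt: delta=0, then ((delta + limit) == (-base)) is false, then limit=0, then (not (max(limit, limit) < (0 * base))) is true, then total=0, then base=0, then returns 0; agreement on 0.
Every one of the 108 inputs gives matching results.
verdict: equivalent


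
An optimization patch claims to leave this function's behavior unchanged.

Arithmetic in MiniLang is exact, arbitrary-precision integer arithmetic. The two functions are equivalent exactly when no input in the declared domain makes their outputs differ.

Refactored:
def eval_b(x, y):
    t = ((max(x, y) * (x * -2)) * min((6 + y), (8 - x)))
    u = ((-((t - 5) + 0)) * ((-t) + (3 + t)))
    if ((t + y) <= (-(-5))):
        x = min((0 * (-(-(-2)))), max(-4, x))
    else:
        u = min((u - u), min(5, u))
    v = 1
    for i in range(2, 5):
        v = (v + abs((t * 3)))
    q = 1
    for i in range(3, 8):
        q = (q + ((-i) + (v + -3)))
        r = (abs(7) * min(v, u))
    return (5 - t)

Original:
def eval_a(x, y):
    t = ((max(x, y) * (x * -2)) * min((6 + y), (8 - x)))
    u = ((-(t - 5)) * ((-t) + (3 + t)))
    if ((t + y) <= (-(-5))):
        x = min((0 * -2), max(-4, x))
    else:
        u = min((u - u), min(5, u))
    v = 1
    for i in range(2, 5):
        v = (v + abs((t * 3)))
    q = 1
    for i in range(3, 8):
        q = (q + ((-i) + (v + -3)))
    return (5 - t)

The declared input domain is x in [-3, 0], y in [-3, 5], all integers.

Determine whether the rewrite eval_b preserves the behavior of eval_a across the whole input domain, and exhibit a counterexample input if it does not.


Reading the diff, among the changes: min/max/abs usage differs, and statement counts differ, and arithmetic usage differs, and constant usage differs, and local variable names differ.
As a probe, take x=-3, y=3: eval_a runs t = 162; u = -471; ((t + y) <= (-(-5))) -> false; u = -471; v = 1; [i=2]; v = 487; [i=3]; v = 973; [i=4]; v = 1459; q = 1; [i=3]; q = 1454; [i=4]; q = 2906; [i=5]; q = 4357; [i=6]; q = 5807; [i=7]; q = 7256; return -157; eval_b runs t = 162; u = -471; ((t + y) <= (-(-5))) -> false; u = -471; v = 1; [i=2]; v = 487; [i=3]; v = 973; [i=4]; v = 1459; q = 1; [i=3]; q = 1454; r = -3297; [i=4]; q = 2906; r = -3297; [i=5]; q = 4357; r = -3297; [i=6]; q = 5807; r = -3297; [i=7]; q = 7256; r = -3297; return -157; both end at -157.
Across all 36 domain points the two functions coincide.
verdict: equivalent


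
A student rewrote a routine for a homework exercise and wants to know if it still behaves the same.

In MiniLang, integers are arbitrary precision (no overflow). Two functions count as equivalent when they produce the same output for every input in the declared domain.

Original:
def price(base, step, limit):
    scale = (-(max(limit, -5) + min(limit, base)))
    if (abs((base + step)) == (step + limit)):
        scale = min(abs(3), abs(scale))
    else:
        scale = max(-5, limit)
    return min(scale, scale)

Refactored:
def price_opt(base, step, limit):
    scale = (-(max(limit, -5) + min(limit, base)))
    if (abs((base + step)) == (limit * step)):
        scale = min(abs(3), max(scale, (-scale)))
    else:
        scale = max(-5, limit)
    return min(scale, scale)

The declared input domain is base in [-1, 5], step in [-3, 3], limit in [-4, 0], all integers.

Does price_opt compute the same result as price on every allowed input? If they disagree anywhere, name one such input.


Consider the input base=-1, step=-1, limit=-2.
price: scale=4, then (abs((base + step)) == (step + limit)) is false, then scale=-2, then returns -2
price_opt: scale=4, then (abs((base + step)) == (limit * step)) is true, then scale=3, then returns 3
-2 against 3: the behavior changed.
verdict: not equivalent; witness: base=-1, step=-1, limit=-2


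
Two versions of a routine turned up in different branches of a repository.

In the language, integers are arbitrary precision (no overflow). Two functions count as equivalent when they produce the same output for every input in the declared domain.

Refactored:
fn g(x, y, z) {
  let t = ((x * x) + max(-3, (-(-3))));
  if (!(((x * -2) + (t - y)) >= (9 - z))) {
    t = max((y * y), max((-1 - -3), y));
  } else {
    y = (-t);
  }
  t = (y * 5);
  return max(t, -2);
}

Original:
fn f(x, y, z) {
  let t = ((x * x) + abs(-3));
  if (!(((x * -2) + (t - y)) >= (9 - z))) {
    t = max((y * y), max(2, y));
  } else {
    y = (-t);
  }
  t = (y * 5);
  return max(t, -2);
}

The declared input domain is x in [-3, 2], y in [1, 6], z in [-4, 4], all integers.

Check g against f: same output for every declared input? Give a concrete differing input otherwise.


The two versions differ — the changes include min/max/abs usage differs; and constant usage differs; and arithmetic usage differs.
Spot check at x=2, y=6, z=3 — f: t = 7; (!(((x * -2) + (t - y)) >= (9 - z))) -> true; t = 36; t = 30; return 30. g: t = 7; (!(((x * -2) + (t - y)) >= (9 - z))) -> true; t = 36; t = 30; return 30. Both give 30.
An exhaustive pass over the 324 declared inputs shows identical outputs.
verdict: equivalent


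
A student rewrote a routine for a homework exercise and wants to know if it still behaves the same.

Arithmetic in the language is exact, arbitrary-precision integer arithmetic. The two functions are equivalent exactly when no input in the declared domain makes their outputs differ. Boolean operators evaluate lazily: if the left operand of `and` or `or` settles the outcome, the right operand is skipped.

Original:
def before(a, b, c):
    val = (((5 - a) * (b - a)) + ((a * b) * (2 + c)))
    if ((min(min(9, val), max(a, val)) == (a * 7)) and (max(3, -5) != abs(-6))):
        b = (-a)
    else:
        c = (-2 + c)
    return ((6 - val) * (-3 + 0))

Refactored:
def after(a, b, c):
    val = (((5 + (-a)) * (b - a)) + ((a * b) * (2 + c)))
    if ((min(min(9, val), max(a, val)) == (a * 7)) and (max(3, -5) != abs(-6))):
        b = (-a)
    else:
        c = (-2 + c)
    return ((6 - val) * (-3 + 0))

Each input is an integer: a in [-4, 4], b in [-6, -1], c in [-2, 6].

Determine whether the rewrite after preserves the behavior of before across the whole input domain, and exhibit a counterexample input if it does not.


The two versions differ — the changes include arithmetic usage differs.
Spot check at a=-1, b=-5, c=-1 — before: val=-19, then ((min(min(9, val), max(a, val)) == (a * 7)) and (max(3, -5) != abs(-6))) is false, then c=-3, then returns -75. after: val=-19, then ((min(min(9, val), max(a, val)) == (a * 7)) and (max(3, -5) != abs(-6))) is false, then c=-3, then returns -75. Both give -75.
An exhaustive pass over the 486 declared inputs shows identical outputs.
verdict: equivalent


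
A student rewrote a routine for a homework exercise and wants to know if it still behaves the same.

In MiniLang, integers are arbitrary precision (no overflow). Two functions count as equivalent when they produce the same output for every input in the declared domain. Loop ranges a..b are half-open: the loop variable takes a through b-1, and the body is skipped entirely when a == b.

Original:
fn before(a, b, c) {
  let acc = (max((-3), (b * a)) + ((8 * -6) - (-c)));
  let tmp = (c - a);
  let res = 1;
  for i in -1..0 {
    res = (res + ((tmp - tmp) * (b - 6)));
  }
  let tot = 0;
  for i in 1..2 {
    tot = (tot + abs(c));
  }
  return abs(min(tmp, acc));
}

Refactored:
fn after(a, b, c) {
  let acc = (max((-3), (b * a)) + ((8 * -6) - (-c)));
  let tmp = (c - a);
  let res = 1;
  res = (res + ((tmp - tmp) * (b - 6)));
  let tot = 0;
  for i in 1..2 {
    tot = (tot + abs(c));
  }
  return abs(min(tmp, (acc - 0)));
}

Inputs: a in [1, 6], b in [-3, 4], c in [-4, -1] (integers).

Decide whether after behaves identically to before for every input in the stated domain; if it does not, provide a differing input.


Side by side, the visible changes include: arithmetic usage differs; constant usage differs; loop structure differs; statement counts differ.
As a probe, take a=2, b=-1, c=-3: before runs acc = -53; tmp = -5; res = 1; [i=-1]; res = 1; tot = 0; [i=1]; tot = 3; return 53; after runs acc = -53; tmp = -5; res = 1; res = 1; tot = 0; [i=1]; tot = 3; return 53; both end at 53.
Sweeping the whole domain (192 inputs) finds no disagreement.
verdict: equivalent


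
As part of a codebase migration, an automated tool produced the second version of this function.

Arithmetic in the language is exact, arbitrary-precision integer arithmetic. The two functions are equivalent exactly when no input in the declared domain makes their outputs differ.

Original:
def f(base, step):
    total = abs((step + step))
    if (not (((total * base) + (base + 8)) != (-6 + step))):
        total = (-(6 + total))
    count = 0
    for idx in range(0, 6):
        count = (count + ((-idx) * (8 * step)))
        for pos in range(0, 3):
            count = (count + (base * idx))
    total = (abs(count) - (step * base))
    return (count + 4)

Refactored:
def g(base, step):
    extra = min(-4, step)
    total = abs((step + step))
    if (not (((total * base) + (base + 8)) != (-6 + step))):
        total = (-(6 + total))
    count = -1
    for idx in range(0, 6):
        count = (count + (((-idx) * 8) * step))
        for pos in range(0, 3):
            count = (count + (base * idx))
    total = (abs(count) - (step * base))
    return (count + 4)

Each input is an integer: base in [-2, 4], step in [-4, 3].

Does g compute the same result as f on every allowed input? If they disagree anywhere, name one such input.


These are not equivalent — on base=-2, step=-4 the outputs split (394 vs 393).
f: total := 8 | (not (((total * base) + (base + 8)) != (-6 + step))): true | total := -14 | count := 0 | iter idx=0: | count := 0 | iter pos=0: | count := 0 | iter pos=1: | count := 0 | iter pos=2: | count := 0 | iter idx=1: | count := 32 | iter pos=0: | count := 30 | iter pos=1: | count := 28 | iter pos=2: | count := 26 | iter idx=2: | count := 90 | iter pos=0: | count := 86 | iter pos=1: | count := 82 | iter pos=2: | count := 78 | iter idx=3: | count := 174 | iter pos=0: | count := 168 | iter pos=1: | count := 162 | iter pos=2: | count := 156 | iter idx=4: | count := 284 | iter pos=0: | count := 276 | iter pos=1: | count := 268 | iter pos=2: | count := 260 | iter idx=5: | count := 420 | iter pos=0: | count := 410 | iter pos=1: | count := 400 | iter pos=2: | count := 390 | total := 382 | result 394
g: extra := -4 | total := 8 | (not (((total * base) + (base + 8)) != (-6 + step))): true | total := -14 | count := -1 | iter idx=0: | count := -1 | iter pos=0: | count := -1 | iter pos=1: | count := -1 | iter pos=2: | count := -1 | iter idx=1: | count := 31 | iter pos=0: | count := 29 | iter pos=1: | count := 27 | iter pos=2: | count := 25 | iter idx=2: | count := 89 | iter pos=0: | count := 85 | iter pos=1: | count := 81 | iter pos=2: | count := 77 | iter idx=3: | count := 173 | iter pos=0: | count := 167 | iter pos=1: | count := 161 | iter pos=2: | count := 155 | iter idx=4: | count := 283 | iter pos=0: | count := 275 | iter pos=1: | count := 267 | iter pos=2: | count := 259 | iter idx=5: | count := 419 | iter pos=0: | count := 409 | iter pos=1: | count := 399 | iter pos=2: | count := 389 | total := 381 | result 393
verdict: not equivalent; witness: base=-2, step=-4


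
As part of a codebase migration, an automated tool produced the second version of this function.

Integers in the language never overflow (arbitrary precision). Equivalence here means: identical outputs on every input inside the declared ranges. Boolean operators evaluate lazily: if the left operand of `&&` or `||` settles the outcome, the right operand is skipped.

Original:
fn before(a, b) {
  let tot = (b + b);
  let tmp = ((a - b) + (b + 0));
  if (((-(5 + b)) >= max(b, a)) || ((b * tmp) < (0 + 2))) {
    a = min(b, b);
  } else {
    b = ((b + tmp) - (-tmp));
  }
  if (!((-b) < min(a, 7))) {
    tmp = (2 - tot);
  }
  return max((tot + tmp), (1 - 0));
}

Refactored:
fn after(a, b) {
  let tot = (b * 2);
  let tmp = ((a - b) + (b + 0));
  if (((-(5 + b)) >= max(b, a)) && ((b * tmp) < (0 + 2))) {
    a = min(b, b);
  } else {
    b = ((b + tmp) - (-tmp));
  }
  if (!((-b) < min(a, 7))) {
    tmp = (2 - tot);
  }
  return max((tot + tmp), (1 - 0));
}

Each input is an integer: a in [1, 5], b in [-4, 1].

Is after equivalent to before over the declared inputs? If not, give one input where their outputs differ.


The rewrite breaks on a=1, b=-2, where the results are 2 and 1.
before: tot becomes -4; next tmp becomes 1; next (((-(5 + b)) >= max(b, a)) || ((b * tmp) < (0 + 2))) evaluates to true; next a becomes -2; next (!((-b) < min(a, 7))) evaluates to true; next tmp becomes 6; next final value 2
after: tot becomes -4; next tmp becomes 1; next (((-(5 + b)) >= max(b, a)) && ((b * tmp) < (0 + 2))) evaluates to false; next b becomes 0; next (!((-b) < min(a, 7))) evaluates to false; next final value 1
verdict: not equivalent; witness: a=1, b=-2
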